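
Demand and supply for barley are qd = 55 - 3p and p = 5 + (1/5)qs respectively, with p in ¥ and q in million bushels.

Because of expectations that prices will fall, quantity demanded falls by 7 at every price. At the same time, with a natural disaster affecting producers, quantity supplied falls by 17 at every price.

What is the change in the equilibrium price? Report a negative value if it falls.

Solve the original market: 55 - 3p = 5p - 25, hence p = 10 and q = 25.
After the shift, demand is qd = 48 - 3p and supply is qs = 5p - 42.
Clearing the new market: 48 - 3p = 5p - 42, so p = 11.25 and q = 14.25.
Δp = 11.25 − 10 = +1.25.

+1.25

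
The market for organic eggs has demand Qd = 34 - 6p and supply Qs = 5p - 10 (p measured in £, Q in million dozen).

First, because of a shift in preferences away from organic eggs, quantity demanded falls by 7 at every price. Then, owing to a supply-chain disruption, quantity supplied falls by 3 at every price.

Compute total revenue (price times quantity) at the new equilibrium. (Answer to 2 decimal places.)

18.84

Initially, 34 - 6p = 5p - 10, so 44 = 11p and p = 4, Q = 10.
The new curves are Qd = 27 - 6p (demand) and Qs = 5p - 13 (supply).
Clearing the new market: 27 - 6p = 5p - 13, so p = 40/11 ≈ 3.6364 and Q = 57/11 ≈ 5.1818.
New expenditure = 3.6364 × 5.1818 = 18.84.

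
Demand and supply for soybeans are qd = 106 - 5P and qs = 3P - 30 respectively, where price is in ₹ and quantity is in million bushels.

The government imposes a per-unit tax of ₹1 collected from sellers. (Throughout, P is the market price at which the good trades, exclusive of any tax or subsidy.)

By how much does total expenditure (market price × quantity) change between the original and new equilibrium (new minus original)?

-24.703125

Original equilibrium: 106 - 5P = 3P - 30 gives 136 = 8P, so P = 17 and q = 21.
Since sellers keep the price net of the tax, the effective supply curve becomes qs = 3P - 33.
New equilibrium: 106 - 5P = 3P - 33 ⇒ 139 = 8P ⇒ P = 17.375, q = 19.125.
Expenditure moves from 17×21 = 357 to 17.375×19.125 = 332.296875; change = -24.703125.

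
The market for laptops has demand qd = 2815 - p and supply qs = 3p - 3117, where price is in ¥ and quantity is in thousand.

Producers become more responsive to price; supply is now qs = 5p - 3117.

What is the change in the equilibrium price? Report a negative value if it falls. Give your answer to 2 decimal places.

-494.33

Before the shock: 2815 - p = 3p - 3117 ⇒ 5932 = 4p ⇒ p = 1483, q = 1332.
The shock moves the curves to qd = 2815 - p and qs = 5p - 3117.
Setting them equal: 2815 - p = 5p - 3117 → 5932 = 6p, so p = 2966/3 ≈ 988.6667 and q = 5479/3 ≈ 1826.3333.
Δp = 988.6667 − 1483 = -494.33.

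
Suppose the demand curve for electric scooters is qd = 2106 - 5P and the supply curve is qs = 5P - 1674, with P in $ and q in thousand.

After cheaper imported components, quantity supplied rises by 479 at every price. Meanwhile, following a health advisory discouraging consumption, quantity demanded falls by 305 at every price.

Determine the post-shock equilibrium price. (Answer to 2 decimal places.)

Solve the original market: 2106 - 5P = 5P - 1674, hence P = 378 and q = 216.
The shock moves the curves to qd = 1801 - 5P and qs = 5P - 1195.
Clearing the new market: 1801 - 5P = 5P - 1195, so P = 299.6 and q = 303.

299.60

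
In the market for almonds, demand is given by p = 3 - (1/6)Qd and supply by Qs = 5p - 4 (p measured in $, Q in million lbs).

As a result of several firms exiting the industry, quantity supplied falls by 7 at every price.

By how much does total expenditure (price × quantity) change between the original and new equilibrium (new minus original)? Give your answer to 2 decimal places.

Solve the original market: 18 - 6p = 5p - 4, hence p = 2 and Q = 6.
With the change applied: demand Qd = 18 - 6p, supply Qs = 5p - 11.
Setting them equal: 18 - 6p = 5p - 11 → 29 = 11p, so p = 29/11 ≈ 2.6364 and Q = 24/11 ≈ 2.1818.
Expenditure moves from 2×6 = 12 to 2.6364×2.1818 = 5.7521; change = -6.25.

-6.25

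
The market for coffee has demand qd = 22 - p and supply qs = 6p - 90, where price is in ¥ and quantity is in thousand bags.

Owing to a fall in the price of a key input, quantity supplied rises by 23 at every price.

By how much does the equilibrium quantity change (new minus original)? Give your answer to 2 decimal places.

Initially, 22 - p = 6p - 90, so 112 = 7p and p = 16, q = 6.
The new curves are qd = 22 - p (demand) and qs = 6p - 67 (supply).
Setting them equal: 22 - p = 6p - 67 → 89 = 7p, so p = 89/7 ≈ 12.7143 and q = 65/7 ≈ 9.2857.
Δq = 9.2857 − 6 = +3.29.

+3.29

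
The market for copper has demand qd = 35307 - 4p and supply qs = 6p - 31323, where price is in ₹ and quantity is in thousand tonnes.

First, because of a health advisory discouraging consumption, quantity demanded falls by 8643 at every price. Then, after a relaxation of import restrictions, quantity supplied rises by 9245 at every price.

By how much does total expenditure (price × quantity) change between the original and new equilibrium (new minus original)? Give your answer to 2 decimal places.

Original equilibrium: 35307 - 4p = 6p - 31323 gives 66630 = 10p, so p = 6663 and q = 8655.
The new curves are qd = 26664 - 4p (demand) and qs = 6p - 22078 (supply).
Setting them equal: 26664 - 4p = 6p - 22078 → 48742 = 10p, so p = 4874.2 and q = 7167.2.
Expenditure moves from 6663×8655 = 57668265 to 4874.2×7167.2 = 34934366.24; change = -22733898.76.

-22733898.76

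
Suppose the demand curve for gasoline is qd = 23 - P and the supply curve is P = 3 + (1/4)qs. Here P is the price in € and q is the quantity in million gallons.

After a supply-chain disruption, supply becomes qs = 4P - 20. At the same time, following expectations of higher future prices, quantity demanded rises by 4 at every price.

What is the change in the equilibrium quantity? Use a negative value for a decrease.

+1.6

Original equilibrium: 23 - P = 4P - 12 gives 35 = 5P, so P = 7 and q = 16.
With the change applied: demand qd = 27 - P, supply qs = 4P - 20.
Setting them equal: 27 - P = 4P - 20 → 47 = 5P, so P = 9.4 and q = 17.6.
Δq = 17.6 − 16 = +1.6.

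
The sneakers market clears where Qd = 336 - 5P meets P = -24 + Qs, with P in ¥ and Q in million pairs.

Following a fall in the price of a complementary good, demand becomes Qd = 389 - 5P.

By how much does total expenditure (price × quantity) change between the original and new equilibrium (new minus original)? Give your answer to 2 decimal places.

Original equilibrium: 336 - 5P = P + 24 gives 312 = 6P, so P = 52 and Q = 76.
The shock moves the curves to Qd = 389 - 5P and Qs = P + 24.
Clearing the new market: 389 - 5P = P + 24, so P = 365/6 ≈ 60.8333 and Q = 509/6 ≈ 84.8333.
Expenditure moves from 52×76 = 3952 to 60.8333×84.8333 = 5160.6944; change = +1208.69.

+1208.69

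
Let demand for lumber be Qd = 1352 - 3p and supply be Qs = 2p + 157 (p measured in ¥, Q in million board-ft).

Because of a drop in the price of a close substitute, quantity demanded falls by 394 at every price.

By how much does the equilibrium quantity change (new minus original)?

-157.6

Original equilibrium: 1352 - 3p = 2p + 157 gives 1195 = 5p, so p = 239 and Q = 635.
The new curves are Qd = 958 - 3p (demand) and Qs = 2p + 157 (supply).
Setting them equal: 958 - 3p = 2p + 157 → 801 = 5p, so p = 160.2 and Q = 477.4.
ΔQ = 477.4 − 635 = -157.6.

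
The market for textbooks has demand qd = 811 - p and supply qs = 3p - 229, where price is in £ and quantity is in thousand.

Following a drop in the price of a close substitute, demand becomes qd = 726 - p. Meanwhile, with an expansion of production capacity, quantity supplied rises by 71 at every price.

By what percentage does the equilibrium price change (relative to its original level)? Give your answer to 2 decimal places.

Initially, 811 - p = 3p - 229, so 1040 = 4p and p = 260, q = 551.
The shock moves the curves to qd = 726 - p and qs = 3p - 158.
New equilibrium: 726 - p = 3p - 158 ⇒ 884 = 4p ⇒ p = 221, q = 505.
%Δp = (221 − 260) / 260 × 100 = -15.00%.

-15.00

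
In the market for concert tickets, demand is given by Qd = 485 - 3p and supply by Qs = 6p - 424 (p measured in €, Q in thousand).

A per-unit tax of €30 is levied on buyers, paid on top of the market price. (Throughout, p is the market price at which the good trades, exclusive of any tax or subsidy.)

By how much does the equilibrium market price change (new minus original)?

Initially, 485 - 3p = 6p - 424, so 909 = 9p and p = 101, Q = 182.
Since buyers pay the price plus the tax, the effective demand curve becomes Qd = 395 - 3p.
Setting them equal: 395 - 3p = 6p - 424 → 819 = 9p, so p = 91 and Q = 122.
Δp = 91 − 101 = -10.

-10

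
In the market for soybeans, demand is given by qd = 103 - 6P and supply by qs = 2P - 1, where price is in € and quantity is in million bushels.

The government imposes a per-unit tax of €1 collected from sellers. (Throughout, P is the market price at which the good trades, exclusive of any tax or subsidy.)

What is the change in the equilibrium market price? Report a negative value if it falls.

Before the shock: 103 - 6P = 2P - 1 ⇒ 104 = 8P ⇒ P = 13, q = 25.
Since sellers keep the price net of the tax, the effective supply curve becomes qs = 2P - 3.
New equilibrium: 103 - 6P = 2P - 3 ⇒ 106 = 8P ⇒ P = 13.25, q = 23.5.
ΔP = 13.25 − 13 = +0.25.

+0.25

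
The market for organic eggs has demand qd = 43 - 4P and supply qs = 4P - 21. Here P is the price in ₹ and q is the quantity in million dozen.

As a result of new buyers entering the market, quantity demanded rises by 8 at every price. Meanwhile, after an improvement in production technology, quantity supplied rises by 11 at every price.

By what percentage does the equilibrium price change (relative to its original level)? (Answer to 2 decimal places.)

Solve the original market: 43 - 4P = 4P - 21, hence P = 8 and q = 11.
The shock moves the curves to qd = 51 - 4P and qs = 4P - 10.
Setting them equal: 51 - 4P = 4P - 10 → 61 = 8P, so P = 7.625 and q = 20.5.
%ΔP = (7.625 − 8) / 8 × 100 = -4.69%.

-4.69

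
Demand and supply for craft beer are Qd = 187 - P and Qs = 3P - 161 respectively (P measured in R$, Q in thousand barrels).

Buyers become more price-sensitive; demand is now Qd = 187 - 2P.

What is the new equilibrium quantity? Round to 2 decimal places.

Before the shock: 187 - P = 3P - 161 ⇒ 348 = 4P ⇒ P = 87, Q = 100.
The new curves are Qd = 187 - 2P (demand) and Qs = 3P - 161 (supply).
New equilibrium: 187 - 2P = 3P - 161 ⇒ 348 = 5P ⇒ P = 69.6, Q = 47.8.

47.80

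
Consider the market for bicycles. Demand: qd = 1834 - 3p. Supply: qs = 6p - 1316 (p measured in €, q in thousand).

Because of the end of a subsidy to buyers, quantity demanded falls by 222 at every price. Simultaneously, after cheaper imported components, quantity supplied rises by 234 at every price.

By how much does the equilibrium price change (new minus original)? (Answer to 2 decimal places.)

Initially, 1834 - 3p = 6p - 1316, so 3150 = 9p and p = 350, q = 784.
With the change applied: demand qd = 1612 - 3p, supply qs = 6p - 1082.
New equilibrium: 1612 - 3p = 6p - 1082 ⇒ 2694 = 9p ⇒ p = 898/3 ≈ 299.3333, q = 714.
Δp = 299.3333 − 350 = -50.67.

-50.67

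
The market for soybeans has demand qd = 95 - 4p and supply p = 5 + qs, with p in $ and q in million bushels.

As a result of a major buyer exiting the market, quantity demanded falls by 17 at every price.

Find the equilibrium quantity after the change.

Original equilibrium: 95 - 4p = p - 5 gives 100 = 5p, so p = 20 and q = 15.
With the change applied: demand qd = 78 - 4p, supply qs = p - 5.
Equate the new curves: 78 - 4p = p - 5, giving 83 = 5p, p = 16.6, q = 11.6.

11.6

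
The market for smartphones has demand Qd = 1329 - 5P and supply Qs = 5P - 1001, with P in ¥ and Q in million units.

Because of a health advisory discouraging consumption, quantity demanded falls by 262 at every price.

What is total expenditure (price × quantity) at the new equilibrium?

Initially, 1329 - 5P = 5P - 1001, so 2330 = 10P and P = 233, Q = 164.
With the change applied: demand Qd = 1067 - 5P, supply Qs = 5P - 1001.
Setting them equal: 1067 - 5P = 5P - 1001 → 2068 = 10P, so P = 206.8 and Q = 33.
New expenditure = 206.8 × 33 = 6824.4.

6824.4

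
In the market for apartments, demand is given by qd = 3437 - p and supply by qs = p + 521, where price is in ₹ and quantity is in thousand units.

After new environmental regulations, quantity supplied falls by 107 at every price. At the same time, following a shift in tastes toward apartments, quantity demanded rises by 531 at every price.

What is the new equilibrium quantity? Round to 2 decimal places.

Initially, 3437 - p = p + 521, so 2916 = 2p and p = 1458, q = 1979.
The new curves are qd = 3968 - p (demand) and qs = p + 414 (supply).
New equilibrium: 3968 - p = p + 414 ⇒ 3554 = 2p ⇒ p = 1777, q = 2191.

2191.00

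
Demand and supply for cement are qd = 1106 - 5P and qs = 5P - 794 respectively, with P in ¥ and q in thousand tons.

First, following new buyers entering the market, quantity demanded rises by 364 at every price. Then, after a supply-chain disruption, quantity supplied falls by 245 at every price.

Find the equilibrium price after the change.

Initially, 1106 - 5P = 5P - 794, so 1900 = 10P and P = 190, q = 156.
The new curves are qd = 1470 - 5P (demand) and qs = 5P - 1039 (supply).
Setting them equal: 1470 - 5P = 5P - 1039 → 2509 = 10P, so P = 250.9 and q = 215.5.

250.9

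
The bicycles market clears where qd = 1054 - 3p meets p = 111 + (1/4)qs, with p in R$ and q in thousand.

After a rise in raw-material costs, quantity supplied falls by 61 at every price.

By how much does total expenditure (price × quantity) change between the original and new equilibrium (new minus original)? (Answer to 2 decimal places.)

Initially, 1054 - 3p = 4p - 444, so 1498 = 7p and p = 214, q = 412.
The shock moves the curves to qd = 1054 - 3p and qs = 4p - 505.
Setting them equal: 1054 - 3p = 4p - 505 → 1559 = 7p, so p = 1559/7 ≈ 222.7143 and q = 2701/7 ≈ 385.8571.
Expenditure moves from 214×412 = 88168 to 222.7143×385.8571 = 85935.8980; change = -2232.10.

-2232.10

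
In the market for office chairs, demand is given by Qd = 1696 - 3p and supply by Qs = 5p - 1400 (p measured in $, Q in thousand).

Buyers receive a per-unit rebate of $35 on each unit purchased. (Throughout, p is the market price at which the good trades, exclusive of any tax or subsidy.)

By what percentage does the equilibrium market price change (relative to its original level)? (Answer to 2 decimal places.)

Solve the original market: 1696 - 3p = 5p - 1400, hence p = 387 and Q = 535.
Since buyers' out-of-pocket price is the market price minus the rebate, the effective demand curve becomes Qd = 1801 - 3p.
Equate the new curves: 1801 - 3p = 5p - 1400, giving 3201 = 8p, p = 400.125, Q = 600.625.
%Δp = (400.125 − 387) / 387 × 100 = +3.39%.

+3.39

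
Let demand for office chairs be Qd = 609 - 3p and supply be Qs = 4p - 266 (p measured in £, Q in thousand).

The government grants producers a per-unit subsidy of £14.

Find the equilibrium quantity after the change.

258

Solve the original market: 609 - 3p = 4p - 266, hence p = 125 and Q = 234.
Since sellers receive the price plus the subsidy, the effective supply curve becomes Qs = 4p - 210.
Equate the new curves: 609 - 3p = 4p - 210, giving 819 = 7p, p = 117, Q = 258.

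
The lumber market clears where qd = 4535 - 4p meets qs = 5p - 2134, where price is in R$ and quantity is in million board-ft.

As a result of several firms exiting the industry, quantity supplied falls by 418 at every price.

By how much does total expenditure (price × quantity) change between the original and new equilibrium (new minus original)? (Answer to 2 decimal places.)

-73325.46

Solve the original market: 4535 - 4p = 5p - 2134, hence p = 741 and q = 1571.
With the change applied: demand qd = 4535 - 4p, supply qs = 5p - 2552.
Clearing the new market: 4535 - 4p = 5p - 2552, so p = 7087/9 ≈ 787.4444 and q = 12467/9 ≈ 1385.2222.
Expenditure moves from 741×1571 = 1164111 to 787.4444×1385.2222 = 1090785.5432; change = -73325.46.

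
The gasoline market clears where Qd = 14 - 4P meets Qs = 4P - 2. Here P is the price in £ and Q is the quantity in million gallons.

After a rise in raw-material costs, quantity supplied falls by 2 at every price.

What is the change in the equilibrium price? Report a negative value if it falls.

Before the shock: 14 - 4P = 4P - 2 ⇒ 16 = 8P ⇒ P = 2, Q = 6.
With the change applied: demand Qd = 14 - 4P, supply Qs = 4P - 4.
New equilibrium: 14 - 4P = 4P - 4 ⇒ 18 = 8P ⇒ P = 2.25, Q = 5.
ΔP = 2.25 − 2 = +0.25.

+0.25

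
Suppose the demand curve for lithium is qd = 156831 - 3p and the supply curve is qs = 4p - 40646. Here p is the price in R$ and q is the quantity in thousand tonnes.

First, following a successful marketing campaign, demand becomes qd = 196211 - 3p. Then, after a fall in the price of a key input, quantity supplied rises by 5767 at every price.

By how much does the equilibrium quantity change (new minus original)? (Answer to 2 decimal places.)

+24974.43

Solve the original market: 156831 - 3p = 4p - 40646, hence p = 28211 and q = 72198.
After the shift, demand is qd = 196211 - 3p and supply is qs = 4p - 34879.
Equate the new curves: 196211 - 3p = 4p - 34879, giving 231090 = 7p, p = 231090/7 ≈ 33012.8571, q = 680207/7 ≈ 97172.4286.
Δq = 97172.4286 − 72198 = +24974.43.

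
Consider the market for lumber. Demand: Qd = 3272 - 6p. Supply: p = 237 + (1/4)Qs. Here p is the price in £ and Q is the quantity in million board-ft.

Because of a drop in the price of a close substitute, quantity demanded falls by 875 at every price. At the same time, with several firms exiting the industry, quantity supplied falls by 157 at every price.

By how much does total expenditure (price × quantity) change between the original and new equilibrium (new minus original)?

-208690.84

Before the shock: 3272 - 6p = 4p - 948 ⇒ 4220 = 10p ⇒ p = 422, Q = 740.
The shock moves the curves to Qd = 2397 - 6p and Qs = 4p - 1105.
Equate the new curves: 2397 - 6p = 4p - 1105, giving 3502 = 10p, p = 350.2, Q = 295.8.
Expenditure moves from 422×740 = 312280 to 350.2×295.8 = 103589.16; change = -208690.84.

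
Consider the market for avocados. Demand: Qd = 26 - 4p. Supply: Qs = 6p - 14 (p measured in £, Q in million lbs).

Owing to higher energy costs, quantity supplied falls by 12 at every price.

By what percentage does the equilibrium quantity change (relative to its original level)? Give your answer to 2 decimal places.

-48.00

Solve the original market: 26 - 4p = 6p - 14, hence p = 4 and Q = 10.
With the change applied: demand Qd = 26 - 4p, supply Qs = 6p - 26.
Setting them equal: 26 - 4p = 6p - 26 → 52 = 10p, so p = 5.2 and Q = 5.2.
%ΔQ = (5.2 − 10) / 10 × 100 = -48.00%.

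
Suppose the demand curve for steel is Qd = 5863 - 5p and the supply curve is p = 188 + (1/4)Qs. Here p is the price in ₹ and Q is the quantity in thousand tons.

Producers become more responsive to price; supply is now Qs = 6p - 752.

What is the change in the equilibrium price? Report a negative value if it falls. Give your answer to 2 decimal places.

-133.64

Before the shock: 5863 - 5p = 4p - 752 ⇒ 6615 = 9p ⇒ p = 735, Q = 2188.
With the change applied: demand Qd = 5863 - 5p, supply Qs = 6p - 752.
Setting them equal: 5863 - 5p = 6p - 752 → 6615 = 11p, so p = 6615/11 ≈ 601.3636 and Q = 31418/11 ≈ 2856.1818.
Δp = 601.3636 − 735 = -133.64.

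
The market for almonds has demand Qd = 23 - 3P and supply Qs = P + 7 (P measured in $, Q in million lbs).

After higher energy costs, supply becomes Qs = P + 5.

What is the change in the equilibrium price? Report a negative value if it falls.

Original equilibrium: 23 - 3P = P + 7 gives 16 = 4P, so P = 4 and Q = 11.
The shock moves the curves to Qd = 23 - 3P and Qs = P + 5.
Clearing the new market: 23 - 3P = P + 5, so P = 4.5 and Q = 9.5.
ΔP = 4.5 − 4 = +0.5.

+0.5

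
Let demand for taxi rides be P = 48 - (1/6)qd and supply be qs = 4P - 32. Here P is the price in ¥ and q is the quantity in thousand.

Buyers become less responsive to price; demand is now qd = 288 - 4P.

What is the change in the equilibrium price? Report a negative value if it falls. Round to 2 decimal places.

+8.00

Solve the original market: 288 - 6P = 4P - 32, hence P = 32 and q = 96.
After the shift, demand is qd = 288 - 4P and supply is qs = 4P - 32.
Equate the new curves: 288 - 4P = 4P - 32, giving 320 = 8P, P = 40, q = 128.
ΔP = 40 − 32 = +8.00.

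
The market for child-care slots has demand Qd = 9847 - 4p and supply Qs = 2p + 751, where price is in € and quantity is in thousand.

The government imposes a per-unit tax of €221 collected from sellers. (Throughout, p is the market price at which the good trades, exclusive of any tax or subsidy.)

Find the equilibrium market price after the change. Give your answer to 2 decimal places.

Original equilibrium: 9847 - 4p = 2p + 751 gives 9096 = 6p, so p = 1516 and Q = 3783.
Since sellers keep the price net of the tax, the effective supply curve becomes Qs = 2p + 309.
Equate the new curves: 9847 - 4p = 2p + 309, giving 9538 = 6p, p = 4769/3 ≈ 1589.6667, Q = 10465/3 ≈ 3488.3333.

1589.67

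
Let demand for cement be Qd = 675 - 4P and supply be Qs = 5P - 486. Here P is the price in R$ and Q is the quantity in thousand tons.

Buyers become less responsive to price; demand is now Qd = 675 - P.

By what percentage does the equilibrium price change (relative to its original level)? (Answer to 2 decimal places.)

Solve the original market: 675 - 4P = 5P - 486, hence P = 129 and Q = 159.
The new curves are Qd = 675 - P (demand) and Qs = 5P - 486 (supply).
Equate the new curves: 675 - P = 5P - 486, giving 1161 = 6P, P = 193.5, Q = 481.5.
%ΔP = (193.5 − 129) / 129 × 100 = +50.00%.

+50.00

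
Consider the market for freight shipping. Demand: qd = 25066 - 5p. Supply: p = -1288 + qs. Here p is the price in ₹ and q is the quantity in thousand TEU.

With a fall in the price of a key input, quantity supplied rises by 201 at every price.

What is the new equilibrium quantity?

5418.5

Solve the original market: 25066 - 5p = p + 1288, hence p = 3963 and q = 5251.
The shock moves the curves to qd = 25066 - 5p and qs = p + 1489.
Setting them equal: 25066 - 5p = p + 1489 → 23577 = 6p, so p = 3929.5 and q = 5418.5.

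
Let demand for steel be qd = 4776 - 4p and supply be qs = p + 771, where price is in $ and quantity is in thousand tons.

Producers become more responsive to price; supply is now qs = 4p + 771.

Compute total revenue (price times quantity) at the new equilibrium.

1388483.4375

Before the shock: 4776 - 4p = p + 771 ⇒ 4005 = 5p ⇒ p = 801, q = 1572.
The new curves are qd = 4776 - 4p (demand) and qs = 4p + 771 (supply).
Setting them equal: 4776 - 4p = 4p + 771 → 4005 = 8p, so p = 500.625 and q = 2773.5.
New expenditure = 500.625 × 2773.5 = 1388483.4375.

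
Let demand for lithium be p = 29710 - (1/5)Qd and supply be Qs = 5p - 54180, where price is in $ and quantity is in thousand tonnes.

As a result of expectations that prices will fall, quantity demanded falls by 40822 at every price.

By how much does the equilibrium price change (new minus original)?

Solve the original market: 148550 - 5p = 5p - 54180, hence p = 20273 and Q = 47185.
With the change applied: demand Qd = 107728 - 5p, supply Qs = 5p - 54180.
Equate the new curves: 107728 - 5p = 5p - 54180, giving 161908 = 10p, p = 16190.8, Q = 26774.
Δp = 16190.8 − 20273 = -4082.2.

-4082.2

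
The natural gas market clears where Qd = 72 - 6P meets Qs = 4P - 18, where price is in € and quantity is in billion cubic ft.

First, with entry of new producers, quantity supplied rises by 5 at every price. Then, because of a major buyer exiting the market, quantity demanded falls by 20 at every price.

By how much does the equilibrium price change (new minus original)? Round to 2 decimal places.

Before the shock: 72 - 6P = 4P - 18 ⇒ 90 = 10P ⇒ P = 9, Q = 18.
The shock moves the curves to Qd = 52 - 6P and Qs = 4P - 13.
New equilibrium: 52 - 6P = 4P - 13 ⇒ 65 = 10P ⇒ P = 6.5, Q = 13.
ΔP = 6.5 − 9 = -2.50.

-2.50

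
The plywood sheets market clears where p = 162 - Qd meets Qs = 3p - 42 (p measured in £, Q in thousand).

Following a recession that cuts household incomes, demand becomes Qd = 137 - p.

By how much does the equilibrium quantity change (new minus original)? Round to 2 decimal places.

-18.75

Initially, 162 - p = 3p - 42, so 204 = 4p and p = 51, Q = 111.
With the change applied: demand Qd = 137 - p, supply Qs = 3p - 42.
New equilibrium: 137 - p = 3p - 42 ⇒ 179 = 4p ⇒ p = 44.75, Q = 92.25.
ΔQ = 92.25 − 111 = -18.75.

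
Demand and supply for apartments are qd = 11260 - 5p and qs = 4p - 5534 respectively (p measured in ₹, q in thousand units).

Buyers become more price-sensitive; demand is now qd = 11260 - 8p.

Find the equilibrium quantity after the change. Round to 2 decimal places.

Original equilibrium: 11260 - 5p = 4p - 5534 gives 16794 = 9p, so p = 1866 and q = 1930.
The new curves are qd = 11260 - 8p (demand) and qs = 4p - 5534 (supply).
Setting them equal: 11260 - 8p = 4p - 5534 → 16794 = 12p, so p = 1399.5 and q = 64.

64.00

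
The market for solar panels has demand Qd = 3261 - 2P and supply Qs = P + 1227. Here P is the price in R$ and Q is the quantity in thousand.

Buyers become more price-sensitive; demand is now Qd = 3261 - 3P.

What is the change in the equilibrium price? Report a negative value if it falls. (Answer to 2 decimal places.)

Original equilibrium: 3261 - 2P = P + 1227 gives 2034 = 3P, so P = 678 and Q = 1905.
After the shift, demand is Qd = 3261 - 3P and supply is Qs = P + 1227.
Equate the new curves: 3261 - 3P = P + 1227, giving 2034 = 4P, P = 508.5, Q = 1735.5.
ΔP = 508.5 − 678 = -169.50.

-169.50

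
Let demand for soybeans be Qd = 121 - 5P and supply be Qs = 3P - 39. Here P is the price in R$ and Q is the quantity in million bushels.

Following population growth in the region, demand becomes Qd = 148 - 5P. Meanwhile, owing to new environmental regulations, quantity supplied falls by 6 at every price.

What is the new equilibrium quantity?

27.375

Initially, 121 - 5P = 3P - 39, so 160 = 8P and P = 20, Q = 21.
The shock moves the curves to Qd = 148 - 5P and Qs = 3P - 45.
New equilibrium: 148 - 5P = 3P - 45 ⇒ 193 = 8P ⇒ P = 24.125, Q = 27.375.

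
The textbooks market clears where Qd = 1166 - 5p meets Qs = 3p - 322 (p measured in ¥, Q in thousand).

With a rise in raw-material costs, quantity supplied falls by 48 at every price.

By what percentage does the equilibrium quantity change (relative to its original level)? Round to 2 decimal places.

Original equilibrium: 1166 - 5p = 3p - 322 gives 1488 = 8p, so p = 186 and Q = 236.
The shock moves the curves to Qd = 1166 - 5p and Qs = 3p - 370.
Setting them equal: 1166 - 5p = 3p - 370 → 1536 = 8p, so p = 192 and Q = 206.
%ΔQ = (206 − 236) / 236 × 100 = -12.71%.

-12.71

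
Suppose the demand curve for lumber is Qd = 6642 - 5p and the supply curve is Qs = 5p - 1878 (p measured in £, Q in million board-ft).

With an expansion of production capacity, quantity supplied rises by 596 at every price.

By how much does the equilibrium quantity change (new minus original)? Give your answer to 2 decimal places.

+298.00

Original equilibrium: 6642 - 5p = 5p - 1878 gives 8520 = 10p, so p = 852 and Q = 2382.
After the shift, demand is Qd = 6642 - 5p and supply is Qs = 5p - 1282.
Equate the new curves: 6642 - 5p = 5p - 1282, giving 7924 = 10p, p = 792.4, Q = 2680.
ΔQ = 2680 − 2382 = +298.00.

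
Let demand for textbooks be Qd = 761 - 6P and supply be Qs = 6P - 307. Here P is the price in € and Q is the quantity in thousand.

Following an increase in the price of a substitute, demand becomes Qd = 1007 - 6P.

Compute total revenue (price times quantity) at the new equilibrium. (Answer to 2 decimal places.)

Initially, 761 - 6P = 6P - 307, so 1068 = 12P and P = 89, Q = 227.
After the shift, demand is Qd = 1007 - 6P and supply is Qs = 6P - 307.
Setting them equal: 1007 - 6P = 6P - 307 → 1314 = 12P, so P = 109.5 and Q = 350.
New expenditure = 109.5 × 350 = 38325.00.

38325.00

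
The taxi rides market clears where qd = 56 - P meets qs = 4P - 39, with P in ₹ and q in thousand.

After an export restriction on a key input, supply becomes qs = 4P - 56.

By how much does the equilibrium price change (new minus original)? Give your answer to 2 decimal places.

+3.40

Original equilibrium: 56 - P = 4P - 39 gives 95 = 5P, so P = 19 and q = 37.
With the change applied: demand qd = 56 - P, supply qs = 4P - 56.
New equilibrium: 56 - P = 4P - 56 ⇒ 112 = 5P ⇒ P = 22.4, q = 33.6.
ΔP = 22.4 − 19 = +3.40.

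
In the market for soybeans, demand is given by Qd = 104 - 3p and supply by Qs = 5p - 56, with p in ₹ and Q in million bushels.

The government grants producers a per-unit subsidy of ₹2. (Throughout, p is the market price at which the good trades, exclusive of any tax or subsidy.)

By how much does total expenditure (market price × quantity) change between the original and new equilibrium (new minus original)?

Solve the original market: 104 - 3p = 5p - 56, hence p = 20 and Q = 44.
Since sellers receive the price plus the subsidy, the effective supply curve becomes Qs = 5p - 46.
Setting them equal: 104 - 3p = 5p - 46 → 150 = 8p, so p = 18.75 and Q = 47.75.
Expenditure moves from 20×44 = 880 to 18.75×47.75 = 895.3125; change = +15.3125.

+15.3125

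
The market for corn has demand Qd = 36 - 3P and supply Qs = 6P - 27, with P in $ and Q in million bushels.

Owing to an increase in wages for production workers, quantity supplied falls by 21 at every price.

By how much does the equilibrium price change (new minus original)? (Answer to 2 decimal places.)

Solve the original market: 36 - 3P = 6P - 27, hence P = 7 and Q = 15.
After the shift, demand is Qd = 36 - 3P and supply is Qs = 6P - 48.
Setting them equal: 36 - 3P = 6P - 48 → 84 = 9P, so P = 28/3 ≈ 9.3333 and Q = 8.
ΔP = 9.3333 − 7 = +2.33.

+2.33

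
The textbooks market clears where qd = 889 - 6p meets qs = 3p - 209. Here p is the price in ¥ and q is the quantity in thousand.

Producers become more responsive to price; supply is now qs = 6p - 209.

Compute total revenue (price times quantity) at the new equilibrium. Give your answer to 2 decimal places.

Before the shock: 889 - 6p = 3p - 209 ⇒ 1098 = 9p ⇒ p = 122, q = 157.
The shock moves the curves to qd = 889 - 6p and qs = 6p - 209.
Equate the new curves: 889 - 6p = 6p - 209, giving 1098 = 12p, p = 91.5, q = 340.
New expenditure = 91.5 × 340 = 31110.00.

31110.00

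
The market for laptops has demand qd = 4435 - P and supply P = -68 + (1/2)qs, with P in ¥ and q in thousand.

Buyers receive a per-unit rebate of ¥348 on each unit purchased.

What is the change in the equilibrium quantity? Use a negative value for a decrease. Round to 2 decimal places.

+232.00

Before the shock: 4435 - P = 2P + 136 ⇒ 4299 = 3P ⇒ P = 1433, q = 3002.
Since buyers' out-of-pocket price is the market price minus the rebate, the effective demand curve becomes qd = 4783 - P.
New equilibrium: 4783 - P = 2P + 136 ⇒ 4647 = 3P ⇒ P = 1549, q = 3234.
Δq = 3234 − 3002 = +232.00.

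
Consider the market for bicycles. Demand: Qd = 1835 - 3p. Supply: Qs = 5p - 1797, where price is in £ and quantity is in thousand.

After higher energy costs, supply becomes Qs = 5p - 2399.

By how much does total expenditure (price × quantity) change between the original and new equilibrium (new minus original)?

Before the shock: 1835 - 3p = 5p - 1797 ⇒ 3632 = 8p ⇒ p = 454, Q = 473.
With the change applied: demand Qd = 1835 - 3p, supply Qs = 5p - 2399.
New equilibrium: 1835 - 3p = 5p - 2399 ⇒ 4234 = 8p ⇒ p = 529.25, Q = 247.25.
Expenditure moves from 454×473 = 214742 to 529.25×247.25 = 130857.0625; change = -83884.9375.

-83884.9375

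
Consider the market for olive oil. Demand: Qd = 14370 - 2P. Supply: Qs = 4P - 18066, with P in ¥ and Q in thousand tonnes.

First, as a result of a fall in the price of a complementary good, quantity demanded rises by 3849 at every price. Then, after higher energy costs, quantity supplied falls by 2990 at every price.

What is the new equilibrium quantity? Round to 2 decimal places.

5127.33

Original equilibrium: 14370 - 2P = 4P - 18066 gives 32436 = 6P, so P = 5406 and Q = 3558.
With the change applied: demand Qd = 18219 - 2P, supply Qs = 4P - 21056.
Setting them equal: 18219 - 2P = 4P - 21056 → 39275 = 6P, so P = 39275/6 ≈ 6545.8333 and Q = 15382/3 ≈ 5127.3333.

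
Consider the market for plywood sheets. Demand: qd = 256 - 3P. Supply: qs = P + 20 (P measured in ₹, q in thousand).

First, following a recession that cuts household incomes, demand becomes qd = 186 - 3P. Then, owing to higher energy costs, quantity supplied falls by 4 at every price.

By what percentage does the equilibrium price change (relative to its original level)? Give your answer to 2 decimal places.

-27.97

Original equilibrium: 256 - 3P = P + 20 gives 236 = 4P, so P = 59 and q = 79.
With the change applied: demand qd = 186 - 3P, supply qs = P + 16.
Equate the new curves: 186 - 3P = P + 16, giving 170 = 4P, P = 42.5, q = 58.5.
%ΔP = (42.5 − 59) / 59 × 100 = -27.97%.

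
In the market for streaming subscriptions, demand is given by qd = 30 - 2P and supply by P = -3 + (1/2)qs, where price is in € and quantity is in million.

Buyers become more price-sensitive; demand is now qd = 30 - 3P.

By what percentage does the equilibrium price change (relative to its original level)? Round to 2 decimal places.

-20.00

Initially, 30 - 2P = 2P + 6, so 24 = 4P and P = 6, q = 18.
With the change applied: demand qd = 30 - 3P, supply qs = 2P + 6.
Clearing the new market: 30 - 3P = 2P + 6, so P = 4.8 and q = 15.6.
%ΔP = (4.8 − 6) / 6 × 100 = -20.00%.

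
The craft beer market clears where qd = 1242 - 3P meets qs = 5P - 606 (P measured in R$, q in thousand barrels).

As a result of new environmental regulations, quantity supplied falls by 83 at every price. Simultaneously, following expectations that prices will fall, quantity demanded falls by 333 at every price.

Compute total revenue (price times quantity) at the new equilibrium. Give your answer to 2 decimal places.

61872.56

Before the shock: 1242 - 3P = 5P - 606 ⇒ 1848 = 8P ⇒ P = 231, q = 549.
After the shift, demand is qd = 909 - 3P and supply is qs = 5P - 689.
Setting them equal: 909 - 3P = 5P - 689 → 1598 = 8P, so P = 199.75 and q = 309.75.
New expenditure = 199.75 × 309.75 = 61872.56.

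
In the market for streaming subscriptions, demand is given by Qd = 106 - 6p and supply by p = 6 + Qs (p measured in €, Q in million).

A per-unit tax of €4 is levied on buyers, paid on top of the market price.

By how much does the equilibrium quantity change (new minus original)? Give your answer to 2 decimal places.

Solve the original market: 106 - 6p = p - 6, hence p = 16 and Q = 10.
Since buyers pay the price plus the tax, the effective demand curve becomes Qd = 82 - 6p.
Equate the new curves: 82 - 6p = p - 6, giving 88 = 7p, p = 88/7 ≈ 12.5714, Q = 46/7 ≈ 6.5714.
ΔQ = 6.5714 − 10 = -3.43.

-3.43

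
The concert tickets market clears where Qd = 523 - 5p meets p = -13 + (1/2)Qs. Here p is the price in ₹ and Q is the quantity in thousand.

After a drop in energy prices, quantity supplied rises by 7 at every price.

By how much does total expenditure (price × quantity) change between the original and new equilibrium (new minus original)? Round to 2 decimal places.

+182.00

Original equilibrium: 523 - 5p = 2p + 26 gives 497 = 7p, so p = 71 and Q = 168.
The shock moves the curves to Qd = 523 - 5p and Qs = 2p + 33.
Clearing the new market: 523 - 5p = 2p + 33, so p = 70 and Q = 173.
Expenditure moves from 71×168 = 11928 to 70×173 = 12110; change = +182.00.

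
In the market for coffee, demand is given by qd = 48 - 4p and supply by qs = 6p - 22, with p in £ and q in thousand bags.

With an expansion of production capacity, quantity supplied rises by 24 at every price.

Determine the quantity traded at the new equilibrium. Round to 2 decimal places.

29.60

Original equilibrium: 48 - 4p = 6p - 22 gives 70 = 10p, so p = 7 and q = 20.
The shock moves the curves to qd = 48 - 4p and qs = 6p + 2.
Setting them equal: 48 - 4p = 6p + 2 → 46 = 10p, so p = 4.6 and q = 29.6.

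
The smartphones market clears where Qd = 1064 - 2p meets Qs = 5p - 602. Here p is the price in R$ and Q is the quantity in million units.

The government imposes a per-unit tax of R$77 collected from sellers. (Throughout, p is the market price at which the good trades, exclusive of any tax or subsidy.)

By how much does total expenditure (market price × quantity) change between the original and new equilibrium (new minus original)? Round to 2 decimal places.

+110.00

Original equilibrium: 1064 - 2p = 5p - 602 gives 1666 = 7p, so p = 238 and Q = 588.
Since sellers keep the price net of the tax, the effective supply curve becomes Qs = 5p - 987.
Clearing the new market: 1064 - 2p = 5p - 987, so p = 293 and Q = 478.
Expenditure moves from 238×588 = 139944 to 293×478 = 140054; change = +110.00.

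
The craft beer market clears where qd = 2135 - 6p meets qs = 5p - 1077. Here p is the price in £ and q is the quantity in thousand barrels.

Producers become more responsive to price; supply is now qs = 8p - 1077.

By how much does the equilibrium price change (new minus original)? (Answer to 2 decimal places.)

-62.57

Solve the original market: 2135 - 6p = 5p - 1077, hence p = 292 and q = 383.
After the shift, demand is qd = 2135 - 6p and supply is qs = 8p - 1077.
New equilibrium: 2135 - 6p = 8p - 1077 ⇒ 3212 = 14p ⇒ p = 1606/7 ≈ 229.4286, q = 5309/7 ≈ 758.4286.
Δp = 229.4286 − 292 = -62.57.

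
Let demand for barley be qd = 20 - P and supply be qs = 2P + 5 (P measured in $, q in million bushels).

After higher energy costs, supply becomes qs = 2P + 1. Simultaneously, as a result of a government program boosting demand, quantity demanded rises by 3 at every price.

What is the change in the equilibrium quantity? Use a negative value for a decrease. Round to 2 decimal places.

+0.67

Solve the original market: 20 - P = 2P + 5, hence P = 5 and q = 15.
After the shift, demand is qd = 23 - P and supply is qs = 2P + 1.
Clearing the new market: 23 - P = 2P + 1, so P = 22/3 ≈ 7.3333 and q = 47/3 ≈ 15.6667.
Δq = 15.6667 − 15 = +0.67.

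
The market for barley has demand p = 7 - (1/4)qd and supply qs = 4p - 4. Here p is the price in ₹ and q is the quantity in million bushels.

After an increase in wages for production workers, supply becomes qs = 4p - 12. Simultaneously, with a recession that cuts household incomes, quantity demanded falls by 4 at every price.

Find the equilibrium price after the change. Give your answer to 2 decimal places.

Solve the original market: 28 - 4p = 4p - 4, hence p = 4 and q = 12.
With the change applied: demand qd = 24 - 4p, supply qs = 4p - 12.
Equate the new curves: 24 - 4p = 4p - 12, giving 36 = 8p, p = 4.5, q = 6.

4.50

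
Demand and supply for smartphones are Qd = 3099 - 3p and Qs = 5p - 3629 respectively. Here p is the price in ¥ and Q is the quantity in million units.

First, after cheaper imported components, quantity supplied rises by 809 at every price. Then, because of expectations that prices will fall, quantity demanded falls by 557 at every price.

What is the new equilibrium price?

670.25

Initially, 3099 - 3p = 5p - 3629, so 6728 = 8p and p = 841, Q = 576.
After the shift, demand is Qd = 2542 - 3p and supply is Qs = 5p - 2820.
Clearing the new market: 2542 - 3p = 5p - 2820, so p = 670.25 and Q = 531.25.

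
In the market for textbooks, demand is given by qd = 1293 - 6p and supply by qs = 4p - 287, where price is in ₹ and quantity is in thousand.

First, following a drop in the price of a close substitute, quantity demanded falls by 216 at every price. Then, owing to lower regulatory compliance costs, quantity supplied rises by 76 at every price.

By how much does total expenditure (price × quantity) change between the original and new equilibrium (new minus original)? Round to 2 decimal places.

-15329.04

Original equilibrium: 1293 - 6p = 4p - 287 gives 1580 = 10p, so p = 158 and q = 345.
After the shift, demand is qd = 1077 - 6p and supply is qs = 4p - 211.
New equilibrium: 1077 - 6p = 4p - 211 ⇒ 1288 = 10p ⇒ p = 128.8, q = 304.2.
Expenditure moves from 158×345 = 54510 to 128.8×304.2 = 39180.96; change = -15329.04.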